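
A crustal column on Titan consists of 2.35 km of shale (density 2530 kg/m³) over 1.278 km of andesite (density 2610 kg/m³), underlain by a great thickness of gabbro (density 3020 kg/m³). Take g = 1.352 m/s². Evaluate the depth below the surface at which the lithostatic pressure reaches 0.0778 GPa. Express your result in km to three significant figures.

19.6 km

Pressure at base of upper layers: 2530×1.352×2350 + 2610×1.352×1278 = 1.255×10^7 Pa = 0.01255 GPa
Remaining pressure to be supplied by gabbro: 7.780×10^7 − 1.255×10^7 = 6.525×10^7 Pa
Additional depth in gabbro = 6.525×10^7 Pa / (3020 kg/m³ × 1.352 m/s²) = 15981 m
Total depth = 3628 m + 15981 m = 19609 m
= 19.609 km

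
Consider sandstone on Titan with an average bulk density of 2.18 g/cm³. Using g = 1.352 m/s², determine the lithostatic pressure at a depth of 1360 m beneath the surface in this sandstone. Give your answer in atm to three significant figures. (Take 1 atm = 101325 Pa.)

39.6 atm

sandstone: 2180 kg/m³ × 1.352 m/s² × 1360 m = 4.008×10^6 Pa = 39.56 atm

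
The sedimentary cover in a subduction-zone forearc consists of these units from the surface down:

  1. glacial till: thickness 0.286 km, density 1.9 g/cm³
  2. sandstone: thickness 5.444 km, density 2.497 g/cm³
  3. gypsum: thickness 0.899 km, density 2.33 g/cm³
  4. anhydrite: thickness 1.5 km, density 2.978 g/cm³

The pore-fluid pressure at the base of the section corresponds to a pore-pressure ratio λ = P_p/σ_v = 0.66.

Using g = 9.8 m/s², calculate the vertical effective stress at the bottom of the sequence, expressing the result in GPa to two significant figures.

0.069 GPa

Overburden (lithostatic) stress σ_v:
glacial till: 1900 kg/m³ × 9.8 m/s² × 286 m = 5.325×10^6 Pa = 5.325 MPa
sandstone: 2497 kg/m³ × 9.8 m/s² × 5444 m = 1.332×10^8 Pa = 133.2 MPa
gypsum: 2330 kg/m³ × 9.8 m/s² × 899 m = 2.053×10^7 Pa = 20.53 MPa
anhydrite: 2978 kg/m³ × 9.8 m/s² × 1500 m = 4.378×10^7 Pa = 43.78 MPa
Total = 5.325 + 133.2 + 20.53 + 43.78 = 202.85 MPa
Pore pressure P_p = λ·σ_v = 0.66 × 202.8 MPa = 133.9 MPa
Effective stress σ' = σ_v − P_p = 202.8 − 133.9 = 68.968 MPa = 0.068968 GPa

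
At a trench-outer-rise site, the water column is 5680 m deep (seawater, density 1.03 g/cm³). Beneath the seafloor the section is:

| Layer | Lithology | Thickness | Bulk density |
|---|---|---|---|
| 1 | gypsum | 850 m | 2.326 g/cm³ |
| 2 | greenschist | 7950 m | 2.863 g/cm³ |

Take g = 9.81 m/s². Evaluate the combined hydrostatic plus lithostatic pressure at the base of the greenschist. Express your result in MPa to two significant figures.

seawater: 1030 kg/m³ × 9.81 m/s² × 5680 m = 5.739×10^7 Pa = 57.39 MPa
gypsum: 2326 kg/m³ × 9.81 m/s² × 850 m = 1.940×10^7 Pa = 19.40 MPa
greenschist: 2863 kg/m³ × 9.81 m/s² × 7950 m = 2.233×10^8 Pa = 223.3 MPa
Total = 57.39 + 19.40 + 223.3 = 300.07 MPa

300 MPa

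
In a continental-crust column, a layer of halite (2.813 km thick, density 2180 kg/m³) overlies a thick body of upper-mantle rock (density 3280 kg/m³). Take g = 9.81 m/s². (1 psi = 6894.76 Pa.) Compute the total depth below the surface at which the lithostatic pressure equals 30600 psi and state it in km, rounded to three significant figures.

Pressure at base of upper layers: 2180×9.81×2813 = 6.016×10^7 Pa = 8725 psi
Remaining pressure to be supplied by upper-mantle rock: 2.110×10^8 − 6.016×10^7 = 1.508×10^8 Pa
Additional depth in upper-mantle rock = 1.508×10^8 Pa / (3280 kg/m³ × 9.81 m/s²) = 4687.3 m
Total depth = 2813 m + 4687.3 m = 7500.3 m
= 7.5003 km

7.50 km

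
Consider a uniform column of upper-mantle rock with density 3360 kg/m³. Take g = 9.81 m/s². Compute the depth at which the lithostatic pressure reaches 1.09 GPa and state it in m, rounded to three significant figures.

33100 m

h = P/(ρg) = 1.09 GPa / (3360 kg/m³ × 9.81 m/s²) = 1.090×10^9 Pa / 32962 Pa/m = 33069 m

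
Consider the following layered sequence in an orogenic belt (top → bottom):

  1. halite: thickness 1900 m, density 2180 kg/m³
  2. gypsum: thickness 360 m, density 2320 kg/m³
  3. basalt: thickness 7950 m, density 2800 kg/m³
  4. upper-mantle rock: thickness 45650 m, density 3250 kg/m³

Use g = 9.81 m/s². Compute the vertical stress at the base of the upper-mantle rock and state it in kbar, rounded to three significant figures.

17.2 kbar

halite: 2180 kg/m³ × 9.81 m/s² × 1900 m = 4.063×10^7 Pa = 0.4063 kbar
gypsum: 2320 kg/m³ × 9.81 m/s² × 360 m = 8.193×10^6 Pa = 0.08193 kbar
basalt: 2800 kg/m³ × 9.81 m/s² × 7950 m = 2.184×10^8 Pa = 2.184 kbar
upper-mantle rock: 3250 kg/m³ × 9.81 m/s² × 45650 m = 1.455×10^9 Pa = 14.55 kbar
Total = 0.4063 + 0.08193 + 2.184 + 14.55 = 17.226 kbar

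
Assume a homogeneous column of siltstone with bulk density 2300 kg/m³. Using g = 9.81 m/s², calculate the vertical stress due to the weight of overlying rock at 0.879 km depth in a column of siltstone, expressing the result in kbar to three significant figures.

siltstone: 2300 kg/m³ × 9.81 m/s² × 879 m = 1.983×10^7 Pa = 0.1983 kbar

0.198 kbar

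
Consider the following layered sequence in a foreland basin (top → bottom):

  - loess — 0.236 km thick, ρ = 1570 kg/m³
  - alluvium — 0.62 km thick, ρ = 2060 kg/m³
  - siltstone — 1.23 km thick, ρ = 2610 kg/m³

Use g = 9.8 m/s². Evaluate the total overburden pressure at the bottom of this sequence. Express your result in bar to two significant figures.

loess: 1570 kg/m³ × 9.8 m/s² × 236 m = 3.631×10^6 Pa = 36.31 bar
alluvium: 2060 kg/m³ × 9.8 m/s² × 620 m = 1.252×10^7 Pa = 125.2 bar
siltstone: 2610 kg/m³ × 9.8 m/s² × 1230 m = 3.146×10^7 Pa = 314.6 bar
Total = 36.31 + 125.2 + 314.6 = 476.09 bar

480 bar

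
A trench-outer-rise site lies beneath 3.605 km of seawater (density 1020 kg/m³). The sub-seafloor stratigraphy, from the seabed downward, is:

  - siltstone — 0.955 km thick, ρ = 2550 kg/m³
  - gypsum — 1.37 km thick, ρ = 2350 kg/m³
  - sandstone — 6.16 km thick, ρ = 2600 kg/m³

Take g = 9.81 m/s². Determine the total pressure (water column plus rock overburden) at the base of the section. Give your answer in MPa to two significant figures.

250 MPa

seawater: 1020 kg/m³ × 9.81 m/s² × 3605 m = 3.607×10^7 Pa = 36.07 MPa
siltstone: 2550 kg/m³ × 9.81 m/s² × 955 m = 2.389×10^7 Pa = 23.89 MPa
gypsum: 2350 kg/m³ × 9.81 m/s² × 1370 m = 3.158×10^7 Pa = 31.58 MPa
sandstone: 2600 kg/m³ × 9.81 m/s² × 6160 m = 1.571×10^8 Pa = 157.1 MPa
Total = 36.07 + 23.89 + 31.58 + 157.1 = 248.66 MPa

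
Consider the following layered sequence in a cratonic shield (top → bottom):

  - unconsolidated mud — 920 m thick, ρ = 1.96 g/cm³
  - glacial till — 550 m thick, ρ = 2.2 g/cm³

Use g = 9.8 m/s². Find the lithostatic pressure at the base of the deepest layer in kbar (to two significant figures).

unconsolidated mud: 1960 kg/m³ × 9.8 m/s² × 920 m = 1.767×10^7 Pa = 0.1767 kbar
glacial till: 2200 kg/m³ × 9.8 m/s² × 550 m = 1.186×10^7 Pa = 0.1186 kbar
Total = 0.1767 + 0.1186 = 0.29529 kbar

0.30 kbar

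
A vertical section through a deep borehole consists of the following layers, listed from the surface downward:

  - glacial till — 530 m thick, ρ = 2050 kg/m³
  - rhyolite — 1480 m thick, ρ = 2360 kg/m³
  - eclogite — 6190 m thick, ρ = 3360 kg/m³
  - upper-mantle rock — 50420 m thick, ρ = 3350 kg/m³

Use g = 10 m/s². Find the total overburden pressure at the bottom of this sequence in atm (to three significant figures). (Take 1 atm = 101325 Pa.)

19200 atm

glacial till: 2050 kg/m³ × 10 m/s² × 530 m = 1.087×10^7 Pa = 107.2 atm
rhyolite: 2360 kg/m³ × 10 m/s² × 1480 m = 3.493×10^7 Pa = 344.7 atm
eclogite: 3360 kg/m³ × 10 m/s² × 6190 m = 2.080×10^8 Pa = 2053 atm
upper-mantle rock: 3350 kg/m³ × 10 m/s² × 50420 m = 1.689×10^9 Pa = 16670 atm
Total = 107.2 + 344.7 + 2053 + 16670 = 19174 atm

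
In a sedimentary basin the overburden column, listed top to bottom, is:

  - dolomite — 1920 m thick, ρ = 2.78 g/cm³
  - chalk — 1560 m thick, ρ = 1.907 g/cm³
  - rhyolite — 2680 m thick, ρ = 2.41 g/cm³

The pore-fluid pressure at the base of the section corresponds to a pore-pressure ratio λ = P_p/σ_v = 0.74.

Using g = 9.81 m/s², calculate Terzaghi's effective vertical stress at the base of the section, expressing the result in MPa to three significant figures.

Overburden (lithostatic) stress σ_v:
dolomite: 2780 kg/m³ × 9.81 m/s² × 1920 m = 5.236×10^7 Pa = 52.36 MPa
chalk: 1907 kg/m³ × 9.81 m/s² × 1560 m = 2.918×10^7 Pa = 29.18 MPa
rhyolite: 2410 kg/m³ × 9.81 m/s² × 2680 m = 6.336×10^7 Pa = 63.36 MPa
Total = 52.36 + 29.18 + 63.36 = 144.91 MPa
Pore pressure P_p = λ·σ_v = 0.74 × 144.9 MPa = 107.2 MPa
Effective stress σ' = σ_v − P_p = 144.9 − 107.2 = 37.676 MPa

37.7 MPa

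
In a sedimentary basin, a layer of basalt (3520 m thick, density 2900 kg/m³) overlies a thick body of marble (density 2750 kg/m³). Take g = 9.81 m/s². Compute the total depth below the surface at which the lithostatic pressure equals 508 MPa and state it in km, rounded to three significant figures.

Pressure at base of upper layers: 2900×9.81×3520 = 1.001×10^8 Pa = 100.1 MPa
Remaining pressure to be supplied by marble: 5.080×10^8 − 1.001×10^8 = 4.079×10^8 Pa
Additional depth in marble = 4.079×10^8 Pa / (2750 kg/m³ × 9.81 m/s²) = 15119 m
Total depth = 3520 m + 15119 m = 18639 m
= 18.639 km

18.6 km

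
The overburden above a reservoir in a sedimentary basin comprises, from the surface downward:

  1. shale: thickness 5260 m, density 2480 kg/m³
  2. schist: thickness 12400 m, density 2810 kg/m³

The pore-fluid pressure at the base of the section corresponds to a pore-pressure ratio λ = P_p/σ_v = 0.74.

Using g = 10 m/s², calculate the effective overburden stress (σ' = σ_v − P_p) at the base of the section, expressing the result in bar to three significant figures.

1250 bar

Overburden (lithostatic) stress σ_v:
shale: 2480 kg/m³ × 10 m/s² × 5260 m = 1.304×10^8 Pa = 130.4 MPa
schist: 2810 kg/m³ × 10 m/s² × 12400 m = 3.484×10^8 Pa = 348.4 MPa
Total = 130.4 + 348.4 = 478.89 MPa
Pore pressure P_p = λ·σ_v = 0.74 × 478.9 MPa = 354.4 MPa
Effective stress σ' = σ_v − P_p = 478.9 − 354.4 = 124.51 MPa = 1245.1 bar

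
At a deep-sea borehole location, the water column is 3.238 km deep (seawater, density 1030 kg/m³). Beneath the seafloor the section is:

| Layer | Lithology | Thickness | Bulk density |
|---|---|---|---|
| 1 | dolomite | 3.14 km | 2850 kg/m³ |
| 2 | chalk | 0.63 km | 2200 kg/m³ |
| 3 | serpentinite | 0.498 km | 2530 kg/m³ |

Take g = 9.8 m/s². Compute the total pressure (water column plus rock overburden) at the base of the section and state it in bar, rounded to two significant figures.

seawater: 1030 kg/m³ × 9.8 m/s² × 3238 m = 3.268×10^7 Pa = 326.8 bar
dolomite: 2850 kg/m³ × 9.8 m/s² × 3140 m = 8.770×10^7 Pa = 877.0 bar
chalk: 2200 kg/m³ × 9.8 m/s² × 630 m = 1.358×10^7 Pa = 135.8 bar
serpentinite: 2530 kg/m³ × 9.8 m/s² × 498 m = 1.235×10^7 Pa = 123.5 bar
Total = 326.8 + 877.0 + 135.8 + 123.5 = 1463.1 bar

1500 bar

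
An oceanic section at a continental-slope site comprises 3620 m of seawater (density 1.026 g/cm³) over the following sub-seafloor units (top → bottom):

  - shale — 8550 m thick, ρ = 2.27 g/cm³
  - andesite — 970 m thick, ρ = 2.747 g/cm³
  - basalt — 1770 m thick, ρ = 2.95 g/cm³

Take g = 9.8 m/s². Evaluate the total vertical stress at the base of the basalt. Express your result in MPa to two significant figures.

300 MPa

seawater: 1026 kg/m³ × 9.8 m/s² × 3620 m = 3.640×10^7 Pa = 36.40 MPa
shale: 2270 kg/m³ × 9.8 m/s² × 8550 m = 1.902×10^8 Pa = 190.2 MPa
andesite: 2747 kg/m³ × 9.8 m/s² × 970 m = 2.611×10^7 Pa = 26.11 MPa
basalt: 2950 kg/m³ × 9.8 m/s² × 1770 m = 5.117×10^7 Pa = 51.17 MPa
Total = 36.40 + 190.2 + 26.11 + 51.17 = 303.89 MPa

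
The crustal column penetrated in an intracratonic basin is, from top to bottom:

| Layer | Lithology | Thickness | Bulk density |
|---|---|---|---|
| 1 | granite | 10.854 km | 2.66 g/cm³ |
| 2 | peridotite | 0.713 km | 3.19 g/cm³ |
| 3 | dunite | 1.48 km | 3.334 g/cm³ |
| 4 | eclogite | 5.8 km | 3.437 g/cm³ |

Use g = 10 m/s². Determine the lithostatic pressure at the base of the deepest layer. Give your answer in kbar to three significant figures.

5.60 kbar

granite: 2660 kg/m³ × 10 m/s² × 10854 m = 2.887×10^8 Pa = 2.887 kbar
peridotite: 3190 kg/m³ × 10 m/s² × 713 m = 2.274×10^7 Pa = 0.2274 kbar
dunite: 3334 kg/m³ × 10 m/s² × 1480 m = 4.934×10^7 Pa = 0.4934 kbar
eclogite: 3437 kg/m³ × 10 m/s² × 5800 m = 1.993×10^8 Pa = 1.993 kbar
Total = 2.887 + 0.2274 + 0.4934 + 1.993 = 5.6015 kbar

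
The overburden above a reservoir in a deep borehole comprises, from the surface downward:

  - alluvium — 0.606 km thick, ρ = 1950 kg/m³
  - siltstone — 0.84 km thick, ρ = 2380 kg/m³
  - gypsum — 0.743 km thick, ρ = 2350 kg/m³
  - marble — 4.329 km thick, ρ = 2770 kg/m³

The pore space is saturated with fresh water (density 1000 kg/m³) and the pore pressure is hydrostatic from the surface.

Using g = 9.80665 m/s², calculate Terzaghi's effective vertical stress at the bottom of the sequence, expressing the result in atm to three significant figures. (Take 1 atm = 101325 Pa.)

1010 atm

Overburden (lithostatic) stress σ_v:
alluvium: 1950 kg/m³ × 9.80665 m/s² × 606 m = 1.159×10^7 Pa = 11.59 MPa
siltstone: 2380 kg/m³ × 9.80665 m/s² × 840 m = 1.961×10^7 Pa = 19.61 MPa
gypsum: 2350 kg/m³ × 9.80665 m/s² × 743 m = 1.712×10^7 Pa = 17.12 MPa
marble: 2770 kg/m³ × 9.80665 m/s² × 4329 m = 1.176×10^8 Pa = 117.6 MPa
Total = 11.59 + 19.61 + 17.12 + 117.6 = 165.91 MPa
Pore pressure P_p = 1000 kg/m³ × 9.80665 m/s² × 6518 m = 6.392×10^7 Pa = 63.92 MPa
Effective stress σ' = σ_v − P_p = 165.9 − 63.92 = 101.99 MPa = 1006.6 atm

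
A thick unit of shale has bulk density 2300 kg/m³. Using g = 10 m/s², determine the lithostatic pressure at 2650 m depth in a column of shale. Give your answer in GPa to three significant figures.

shale: 2300 kg/m³ × 10 m/s² × 2650 m = 6.095×10^7 Pa = 0.06095 GPa

0.0609 GPa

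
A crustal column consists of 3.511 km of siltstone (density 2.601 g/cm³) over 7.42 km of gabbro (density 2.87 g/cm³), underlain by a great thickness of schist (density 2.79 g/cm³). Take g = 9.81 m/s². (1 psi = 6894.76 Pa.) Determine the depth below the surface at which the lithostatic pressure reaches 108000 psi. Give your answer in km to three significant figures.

27.2 km

Pressure at base of upper layers: 2601×9.81×3511 + 2870×9.81×7420 = 2.985×10^8 Pa = 43293 psi
Remaining pressure to be supplied by schist: 7.446×10^8 − 2.985×10^8 = 4.461×10^8 Pa
Additional depth in schist = 4.461×10^8 Pa / (2790 kg/m³ × 9.81 m/s²) = 16300 m
Total depth = 10931 m + 16300 m = 27231 m
= 27.231 km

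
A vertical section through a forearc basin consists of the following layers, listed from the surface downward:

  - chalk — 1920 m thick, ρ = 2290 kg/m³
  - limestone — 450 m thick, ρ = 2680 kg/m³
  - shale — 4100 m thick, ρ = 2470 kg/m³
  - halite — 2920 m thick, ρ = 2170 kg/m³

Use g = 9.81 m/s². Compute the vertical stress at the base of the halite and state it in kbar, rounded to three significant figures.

2.16 kbar

chalk: 2290 kg/m³ × 9.81 m/s² × 1920 m = 4.313×10^7 Pa = 0.4313 kbar
limestone: 2680 kg/m³ × 9.81 m/s² × 450 m = 1.183×10^7 Pa = 0.1183 kbar
shale: 2470 kg/m³ × 9.81 m/s² × 4100 m = 9.935×10^7 Pa = 0.9935 kbar
halite: 2170 kg/m³ × 9.81 m/s² × 2920 m = 6.216×10^7 Pa = 0.6216 kbar
Total = 0.4313 + 0.1183 + 0.9935 + 0.6216 = 2.1647 kbar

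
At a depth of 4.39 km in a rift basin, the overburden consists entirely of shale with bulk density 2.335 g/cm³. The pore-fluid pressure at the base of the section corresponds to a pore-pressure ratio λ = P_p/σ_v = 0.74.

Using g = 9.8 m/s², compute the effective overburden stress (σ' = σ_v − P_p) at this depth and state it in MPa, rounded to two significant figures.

Overburden (lithostatic) stress σ_v:
shale: 2335 kg/m³ × 9.8 m/s² × 4390 m = 1.005×10^8 Pa = 100.5 MPa
Pore pressure P_p = λ·σ_v = 0.74 × 100.5 MPa = 74.34 MPa
Effective stress σ' = σ_v − P_p = 100.5 − 74.34 = 26.119 MPa

26 MPa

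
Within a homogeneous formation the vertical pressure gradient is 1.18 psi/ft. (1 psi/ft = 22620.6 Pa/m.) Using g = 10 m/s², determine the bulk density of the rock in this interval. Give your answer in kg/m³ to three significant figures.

ρ = (dP/dz)/g = 1.18 psi/ft / 10 m/s² = 26692 Pa/m / 10 m/s² = 2669.2 kg/m³

2670 kg/m³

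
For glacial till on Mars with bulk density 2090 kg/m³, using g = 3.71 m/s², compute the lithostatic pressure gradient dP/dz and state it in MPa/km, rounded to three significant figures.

7.75 MPa/km

dP/dz = ρg = 2090 kg/m³ × 3.71 m/s² = 7753.9 Pa/m
= 7753.9 Pa/m × (1 MPa/km / 1000.0 Pa/m) = 7.7539 MPa/km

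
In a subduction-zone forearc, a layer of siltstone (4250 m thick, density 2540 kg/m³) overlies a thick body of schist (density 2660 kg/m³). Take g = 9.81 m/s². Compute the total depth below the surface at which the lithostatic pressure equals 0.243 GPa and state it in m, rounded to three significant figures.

9500 m

Pressure at base of upper layers: 2540×9.81×4250 = 1.059×10^8 Pa = 0.1059 GPa
Remaining pressure to be supplied by schist: 2.430×10^8 − 1.059×10^8 = 1.371×10^8 Pa
Additional depth in schist = 1.371×10^8 Pa / (2660 kg/m³ × 9.81 m/s²) = 5254.0 m
Total depth = 4250 m + 5254.0 m = 9504.0 m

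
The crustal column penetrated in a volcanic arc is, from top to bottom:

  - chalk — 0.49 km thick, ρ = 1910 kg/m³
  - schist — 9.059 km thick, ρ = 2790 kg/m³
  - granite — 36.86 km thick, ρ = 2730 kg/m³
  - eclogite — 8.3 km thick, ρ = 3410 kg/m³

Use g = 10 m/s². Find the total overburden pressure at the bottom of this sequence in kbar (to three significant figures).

15.5 kbar

chalk: 1910 kg/m³ × 10 m/s² × 490 m = 9.359×10^6 Pa = 0.09359 kbar
schist: 2790 kg/m³ × 10 m/s² × 9059 m = 2.527×10^8 Pa = 2.527 kbar
granite: 2730 kg/m³ × 10 m/s² × 36860 m = 1.006×10^9 Pa = 10.06 kbar
eclogite: 3410 kg/m³ × 10 m/s² × 8300 m = 2.830×10^8 Pa = 2.830 kbar
Total = 0.09359 + 2.527 + 10.06 + 2.830 = 15.514 kbar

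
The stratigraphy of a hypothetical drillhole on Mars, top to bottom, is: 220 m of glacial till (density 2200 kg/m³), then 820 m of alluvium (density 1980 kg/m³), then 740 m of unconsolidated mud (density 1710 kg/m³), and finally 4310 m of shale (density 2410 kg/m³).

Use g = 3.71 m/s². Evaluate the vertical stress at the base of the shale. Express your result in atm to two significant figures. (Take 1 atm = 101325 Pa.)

glacial till: 2200 kg/m³ × 3.71 m/s² × 220 m = 1.796×10^6 Pa = 17.72 atm
alluvium: 1980 kg/m³ × 3.71 m/s² × 820 m = 6.024×10^6 Pa = 59.45 atm
unconsolidated mud: 1710 kg/m³ × 3.71 m/s² × 740 m = 4.695×10^6 Pa = 46.33 atm
shale: 2410 kg/m³ × 3.71 m/s² × 4310 m = 3.854×10^7 Pa = 380.3 atm
Total = 17.72 + 59.45 + 46.33 + 380.3 = 503.82 atm

500 atm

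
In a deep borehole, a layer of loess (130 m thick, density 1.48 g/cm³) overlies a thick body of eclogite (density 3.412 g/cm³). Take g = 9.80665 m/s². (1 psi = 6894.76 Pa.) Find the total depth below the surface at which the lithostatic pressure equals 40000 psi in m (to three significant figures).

8320 m

Pressure at base of upper layers: 1480×9.80665×130 = 1.887×10^6 Pa = 273.7 psi
Remaining pressure to be supplied by eclogite: 2.758×10^8 − 1.887×10^6 = 2.739×10^8 Pa
Additional depth in eclogite = 2.739×10^8 Pa / (3412 kg/m³ × 9.80665 m/s²) = 8185.9 m
Total depth = 130 m + 8185.9 m = 8315.9 m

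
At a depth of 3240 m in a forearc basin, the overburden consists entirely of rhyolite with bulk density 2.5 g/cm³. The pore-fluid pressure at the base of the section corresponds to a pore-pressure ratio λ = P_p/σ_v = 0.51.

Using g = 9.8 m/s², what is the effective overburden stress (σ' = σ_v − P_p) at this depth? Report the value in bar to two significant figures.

Overburden (lithostatic) stress σ_v:
rhyolite: 2500 kg/m³ × 9.8 m/s² × 3240 m = 7.938×10^7 Pa = 79.38 MPa
Pore pressure P_p = λ·σ_v = 0.51 × 79.38 MPa = 40.48 MPa
Effective stress σ' = σ_v − P_p = 79.38 − 40.48 = 38.896 MPa = 388.96 bar

390 bar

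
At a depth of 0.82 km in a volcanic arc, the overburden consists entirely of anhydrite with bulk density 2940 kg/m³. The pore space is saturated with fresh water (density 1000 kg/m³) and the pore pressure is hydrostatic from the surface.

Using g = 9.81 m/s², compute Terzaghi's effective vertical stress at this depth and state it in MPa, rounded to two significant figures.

Overburden (lithostatic) stress σ_v:
anhydrite: 2940 kg/m³ × 9.81 m/s² × 820 m = 2.365×10^7 Pa = 23.65 MPa
Pore pressure P_p = 1000 kg/m³ × 9.81 m/s² × 820 m = 8.044×10^6 Pa = 8.044 MPa
Effective stress σ' = σ_v − P_p = 23.65 − 8.044 = 15.606 MPa

16 MPa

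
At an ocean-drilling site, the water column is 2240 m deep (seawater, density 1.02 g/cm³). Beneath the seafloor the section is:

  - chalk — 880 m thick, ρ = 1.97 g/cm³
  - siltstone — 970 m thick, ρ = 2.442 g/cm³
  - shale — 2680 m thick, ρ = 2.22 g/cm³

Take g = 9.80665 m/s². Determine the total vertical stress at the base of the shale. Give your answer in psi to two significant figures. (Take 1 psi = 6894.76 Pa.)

seawater: 1020 kg/m³ × 9.80665 m/s² × 2240 m = 2.241×10^7 Pa = 3250 psi
chalk: 1970 kg/m³ × 9.80665 m/s² × 880 m = 1.700×10^7 Pa = 2466 psi
siltstone: 2442 kg/m³ × 9.80665 m/s² × 970 m = 2.323×10^7 Pa = 3369 psi
shale: 2220 kg/m³ × 9.80665 m/s² × 2680 m = 5.835×10^7 Pa = 8462 psi
Total = 3250 + 2466 + 3369 + 8462 = 17547 psi

18000 psi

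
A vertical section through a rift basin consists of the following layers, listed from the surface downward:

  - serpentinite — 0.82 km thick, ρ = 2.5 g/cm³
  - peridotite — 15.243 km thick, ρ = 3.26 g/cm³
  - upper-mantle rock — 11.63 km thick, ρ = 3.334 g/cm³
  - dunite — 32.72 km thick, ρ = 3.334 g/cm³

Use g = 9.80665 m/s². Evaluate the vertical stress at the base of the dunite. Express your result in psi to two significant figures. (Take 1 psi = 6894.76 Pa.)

280000 psi

serpentinite: 2500 kg/m³ × 9.80665 m/s² × 820 m = 2.010×10^7 Pa = 2916 psi
peridotite: 3260 kg/m³ × 9.80665 m/s² × 15243 m = 4.873×10^8 Pa = 70679 psi
upper-mantle rock: 3334 kg/m³ × 9.80665 m/s² × 11630 m = 3.802×10^8 Pa = 55150 psi
dunite: 3334 kg/m³ × 9.80665 m/s² × 32720 m = 1.070×10^9 Pa = 1.552×10^5 psi
Total = 2916 + 70679 + 55150 + 1.552×10^5 = 2.8391×10^5 psi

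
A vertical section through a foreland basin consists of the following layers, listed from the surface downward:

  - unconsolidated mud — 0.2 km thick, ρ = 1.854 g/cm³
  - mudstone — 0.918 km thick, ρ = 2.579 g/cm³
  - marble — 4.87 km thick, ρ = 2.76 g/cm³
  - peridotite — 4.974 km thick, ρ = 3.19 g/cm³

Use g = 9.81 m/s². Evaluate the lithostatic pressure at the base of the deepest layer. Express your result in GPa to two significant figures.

unconsolidated mud: 1854 kg/m³ × 9.81 m/s² × 200 m = 3.638×10^6 Pa = 3.638×10^-3 GPa
mudstone: 2579 kg/m³ × 9.81 m/s² × 918 m = 2.323×10^7 Pa = 0.02323 GPa
marble: 2760 kg/m³ × 9.81 m/s² × 4870 m = 1.319×10^8 Pa = 0.1319 GPa
peridotite: 3190 kg/m³ × 9.81 m/s² × 4974 m = 1.557×10^8 Pa = 0.1557 GPa
Total = 3.638×10^-3 + 0.02323 + 0.1319 + 0.1557 = 0.31438 GPa

0.31 GPa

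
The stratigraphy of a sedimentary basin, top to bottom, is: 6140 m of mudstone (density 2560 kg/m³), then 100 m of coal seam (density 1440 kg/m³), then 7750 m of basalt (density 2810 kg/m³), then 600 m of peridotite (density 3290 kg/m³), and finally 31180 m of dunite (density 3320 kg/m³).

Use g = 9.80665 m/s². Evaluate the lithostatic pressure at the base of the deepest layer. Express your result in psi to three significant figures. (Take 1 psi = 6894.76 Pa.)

204000 psi

mudstone: 2560 kg/m³ × 9.80665 m/s² × 6140 m = 1.541×10^8 Pa = 22357 psi
coal seam: 1440 kg/m³ × 9.80665 m/s² × 100 m = 1.412×10^6 Pa = 204.8 psi
basalt: 2810 kg/m³ × 9.80665 m/s² × 7750 m = 2.136×10^8 Pa = 30975 psi
peridotite: 3290 kg/m³ × 9.80665 m/s² × 600 m = 1.936×10^7 Pa = 2808 psi
dunite: 3320 kg/m³ × 9.80665 m/s² × 31180 m = 1.015×10^9 Pa = 1.472×10^5 psi
Total = 22357 + 204.8 + 30975 + 2808 + 1.472×10^5 = 2.0358×10^5 psi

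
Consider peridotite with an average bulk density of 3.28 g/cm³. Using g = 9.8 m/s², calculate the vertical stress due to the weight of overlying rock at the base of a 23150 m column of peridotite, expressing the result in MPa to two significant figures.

peridotite: 3280 kg/m³ × 9.8 m/s² × 23150 m = 7.441×10^8 Pa = 744.1 MPa

740 MPa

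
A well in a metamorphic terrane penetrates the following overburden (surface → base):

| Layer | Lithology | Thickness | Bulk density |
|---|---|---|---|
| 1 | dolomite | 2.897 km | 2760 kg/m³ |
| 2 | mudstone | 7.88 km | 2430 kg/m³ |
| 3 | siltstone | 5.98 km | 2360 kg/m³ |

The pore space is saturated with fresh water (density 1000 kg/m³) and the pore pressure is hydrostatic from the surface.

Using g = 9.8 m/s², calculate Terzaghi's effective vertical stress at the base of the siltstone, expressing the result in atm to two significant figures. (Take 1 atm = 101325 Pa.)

2400 atm

Overburden (lithostatic) stress σ_v:
dolomite: 2760 kg/m³ × 9.8 m/s² × 2897 m = 7.836×10^7 Pa = 78.36 MPa
mudstone: 2430 kg/m³ × 9.8 m/s² × 7880 m = 1.877×10^8 Pa = 187.7 MPa
siltstone: 2360 kg/m³ × 9.8 m/s² × 5980 m = 1.383×10^8 Pa = 138.3 MPa
Total = 78.36 + 187.7 + 138.3 = 404.32 MPa
Pore pressure P_p = 1000 kg/m³ × 9.8 m/s² × 16757 m = 1.642×10^8 Pa = 164.2 MPa
Effective stress σ' = σ_v − P_p = 404.3 − 164.2 = 240.10 MPa = 2369.6 atm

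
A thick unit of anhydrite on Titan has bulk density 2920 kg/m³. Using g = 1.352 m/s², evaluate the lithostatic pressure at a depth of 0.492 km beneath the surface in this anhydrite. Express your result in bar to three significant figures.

19.4 bar

anhydrite: 2920 kg/m³ × 1.352 m/s² × 492 m = 1.942×10^6 Pa = 19.42 bar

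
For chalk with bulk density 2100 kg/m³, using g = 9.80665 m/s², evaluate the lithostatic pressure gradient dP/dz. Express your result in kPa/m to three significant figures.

dP/dz = ρg = 2100 kg/m³ × 9.80665 m/s² = 20594 Pa/m
= 20594 Pa/m × (1 kPa/m / 1000.0 Pa/m) = 20.594 kPa/m

20.6 kPa/m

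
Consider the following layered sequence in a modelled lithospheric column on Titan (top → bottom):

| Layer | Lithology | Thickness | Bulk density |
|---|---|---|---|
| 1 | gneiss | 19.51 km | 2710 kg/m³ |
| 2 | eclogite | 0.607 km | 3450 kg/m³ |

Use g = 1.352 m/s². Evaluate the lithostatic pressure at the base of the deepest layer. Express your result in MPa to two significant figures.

74 MPa

gneiss: 2710 kg/m³ × 1.352 m/s² × 19510 m = 7.148×10^7 Pa = 71.48 MPa
eclogite: 3450 kg/m³ × 1.352 m/s² × 607 m = 2.831×10^6 Pa = 2.831 MPa
Total = 71.48 + 2.831 = 74.314 MPa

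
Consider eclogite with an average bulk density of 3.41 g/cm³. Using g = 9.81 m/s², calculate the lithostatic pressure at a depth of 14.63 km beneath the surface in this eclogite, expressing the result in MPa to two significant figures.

490 MPa

eclogite: 3410 kg/m³ × 9.81 m/s² × 14630 m = 4.894×10^8 Pa = 489.4 MPa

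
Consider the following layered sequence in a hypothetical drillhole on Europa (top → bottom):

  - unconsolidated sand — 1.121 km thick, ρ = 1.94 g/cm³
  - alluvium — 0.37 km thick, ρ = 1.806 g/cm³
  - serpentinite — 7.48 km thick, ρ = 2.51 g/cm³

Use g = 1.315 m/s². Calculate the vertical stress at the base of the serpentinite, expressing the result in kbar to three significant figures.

0.284 kbar

unconsolidated sand: 1940 kg/m³ × 1.315 m/s² × 1121 m = 2.860×10^6 Pa = 0.02860 kbar
alluvium: 1806 kg/m³ × 1.315 m/s² × 370 m = 8.787×10^5 Pa = 8.787×10^-3 kbar
serpentinite: 2510 kg/m³ × 1.315 m/s² × 7480 m = 2.469×10^7 Pa = 0.2469 kbar
Total = 0.02860 + 8.787×10^-3 + 0.2469 = 0.28427 kbar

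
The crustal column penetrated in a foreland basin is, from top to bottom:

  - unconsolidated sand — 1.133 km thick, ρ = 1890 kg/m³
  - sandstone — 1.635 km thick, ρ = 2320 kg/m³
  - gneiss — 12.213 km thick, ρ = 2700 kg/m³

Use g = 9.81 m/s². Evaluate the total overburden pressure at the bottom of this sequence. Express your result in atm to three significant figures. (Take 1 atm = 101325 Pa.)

unconsolidated sand: 1890 kg/m³ × 9.81 m/s² × 1133 m = 2.101×10^7 Pa = 207.3 atm
sandstone: 2320 kg/m³ × 9.81 m/s² × 1635 m = 3.721×10^7 Pa = 367.2 atm
gneiss: 2700 kg/m³ × 9.81 m/s² × 12213 m = 3.235×10^8 Pa = 3193 atm
Total = 207.3 + 367.2 + 3193 = 3767.1 atm

3770 atm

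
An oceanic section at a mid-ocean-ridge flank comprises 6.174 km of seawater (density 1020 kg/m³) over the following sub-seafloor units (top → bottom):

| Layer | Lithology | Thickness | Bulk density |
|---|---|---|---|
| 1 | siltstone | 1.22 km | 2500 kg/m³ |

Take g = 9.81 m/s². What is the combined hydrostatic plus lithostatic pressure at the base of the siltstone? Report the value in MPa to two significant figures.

92 MPa

seawater: 1020 kg/m³ × 9.81 m/s² × 6174 m = 6.178×10^7 Pa = 61.78 MPa
siltstone: 2500 kg/m³ × 9.81 m/s² × 1220 m = 2.992×10^7 Pa = 29.92 MPa
Total = 61.78 + 29.92 = 91.699 MPa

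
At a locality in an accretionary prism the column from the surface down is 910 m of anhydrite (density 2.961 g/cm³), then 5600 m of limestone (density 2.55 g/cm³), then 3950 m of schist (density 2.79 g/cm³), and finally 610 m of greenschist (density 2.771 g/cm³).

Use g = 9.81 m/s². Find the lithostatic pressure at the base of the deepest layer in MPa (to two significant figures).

290 MPa

anhydrite: 2961 kg/m³ × 9.81 m/s² × 910 m = 2.643×10^7 Pa = 26.43 MPa
limestone: 2550 kg/m³ × 9.81 m/s² × 5600 m = 1.401×10^8 Pa = 140.1 MPa
schist: 2790 kg/m³ × 9.81 m/s² × 3950 m = 1.081×10^8 Pa = 108.1 MPa
greenschist: 2771 kg/m³ × 9.81 m/s² × 610 m = 1.658×10^7 Pa = 16.58 MPa
Total = 26.43 + 140.1 + 108.1 + 16.58 = 291.21 MPa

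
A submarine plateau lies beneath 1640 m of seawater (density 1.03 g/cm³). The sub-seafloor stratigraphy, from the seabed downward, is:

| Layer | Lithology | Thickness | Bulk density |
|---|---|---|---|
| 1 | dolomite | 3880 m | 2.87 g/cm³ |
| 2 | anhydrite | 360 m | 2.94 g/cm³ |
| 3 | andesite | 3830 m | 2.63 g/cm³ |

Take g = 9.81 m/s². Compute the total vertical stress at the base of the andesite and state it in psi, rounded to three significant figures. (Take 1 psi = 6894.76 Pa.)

seawater: 1030 kg/m³ × 9.81 m/s² × 1640 m = 1.657×10^7 Pa = 2403 psi
dolomite: 2870 kg/m³ × 9.81 m/s² × 3880 m = 1.092×10^8 Pa = 15844 psi
anhydrite: 2940 kg/m³ × 9.81 m/s² × 360 m = 1.038×10^7 Pa = 1506 psi
andesite: 2630 kg/m³ × 9.81 m/s² × 3830 m = 9.882×10^7 Pa = 14332 psi
Total = 2403 + 15844 + 1506 + 14332 = 34085 psi

34100 psi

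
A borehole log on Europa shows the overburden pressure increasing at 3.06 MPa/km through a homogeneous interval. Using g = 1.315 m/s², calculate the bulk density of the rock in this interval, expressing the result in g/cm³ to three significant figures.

2.33 g/cm³

ρ = (dP/dz)/g = 3.06 MPa/km / 1.315 m/s² = 3060.0 Pa/m / 1.315 m/s² = 2327.0 kg/m³
= 2.327 g/cm³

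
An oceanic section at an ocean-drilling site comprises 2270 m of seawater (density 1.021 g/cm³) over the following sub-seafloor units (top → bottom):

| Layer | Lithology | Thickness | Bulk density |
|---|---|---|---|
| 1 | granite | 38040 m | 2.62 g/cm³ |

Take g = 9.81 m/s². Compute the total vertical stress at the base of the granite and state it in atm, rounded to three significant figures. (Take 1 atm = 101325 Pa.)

seawater: 1021 kg/m³ × 9.81 m/s² × 2270 m = 2.274×10^7 Pa = 224.4 atm
granite: 2620 kg/m³ × 9.81 m/s² × 38040 m = 9.777×10^8 Pa = 9649 atm
Total = 224.4 + 9649 = 9873.7 atm

9870 atm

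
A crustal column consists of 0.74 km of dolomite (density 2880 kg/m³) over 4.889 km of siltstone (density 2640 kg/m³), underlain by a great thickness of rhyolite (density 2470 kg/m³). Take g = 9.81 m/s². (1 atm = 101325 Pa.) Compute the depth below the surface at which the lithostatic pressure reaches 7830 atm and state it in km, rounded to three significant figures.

32.3 km

Pressure at base of upper layers: 2880×9.81×740 + 2640×9.81×4889 = 1.475×10^8 Pa = 1456 atm
Remaining pressure to be supplied by rhyolite: 7.934×10^8 − 1.475×10^8 = 6.459×10^8 Pa
Additional depth in rhyolite = 6.459×10^8 Pa / (2470 kg/m³ × 9.81 m/s²) = 26654 m
Total depth = 5629 m + 26654 m = 32283 m
= 32.283 km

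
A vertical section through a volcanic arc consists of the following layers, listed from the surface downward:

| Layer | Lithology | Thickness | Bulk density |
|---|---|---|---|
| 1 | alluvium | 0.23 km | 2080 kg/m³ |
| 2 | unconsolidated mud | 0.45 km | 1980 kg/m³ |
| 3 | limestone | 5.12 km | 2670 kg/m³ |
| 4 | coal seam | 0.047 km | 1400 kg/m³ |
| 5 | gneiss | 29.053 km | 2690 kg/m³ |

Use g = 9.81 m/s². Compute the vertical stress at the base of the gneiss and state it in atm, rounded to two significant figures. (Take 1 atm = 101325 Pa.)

alluvium: 2080 kg/m³ × 9.81 m/s² × 230 m = 4.693×10^6 Pa = 46.32 atm
unconsolidated mud: 1980 kg/m³ × 9.81 m/s² × 450 m = 8.741×10^6 Pa = 86.26 atm
limestone: 2670 kg/m³ × 9.81 m/s² × 5120 m = 1.341×10^8 Pa = 1324 atm
coal seam: 1400 kg/m³ × 9.81 m/s² × 47 m = 6.455×10^5 Pa = 6.371 atm
gneiss: 2690 kg/m³ × 9.81 m/s² × 29053 m = 7.667×10^8 Pa = 7567 atm
Total = 46.32 + 86.26 + 1324 + 6.371 + 7567 = 9029.0 atm

9000 atm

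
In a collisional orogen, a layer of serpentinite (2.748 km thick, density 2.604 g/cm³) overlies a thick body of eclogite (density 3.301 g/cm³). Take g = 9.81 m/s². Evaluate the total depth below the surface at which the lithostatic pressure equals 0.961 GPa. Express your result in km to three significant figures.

30.3 km

Pressure at base of upper layers: 2604×9.81×2748 = 7.020×10^7 Pa = 0.07020 GPa
Remaining pressure to be supplied by eclogite: 9.610×10^8 − 7.020×10^7 = 8.908×10^8 Pa
Additional depth in eclogite = 8.908×10^8 Pa / (3301 kg/m³ × 9.81 m/s²) = 27508 m
Total depth = 2748 m + 27508 m = 30256 m
= 30.256 km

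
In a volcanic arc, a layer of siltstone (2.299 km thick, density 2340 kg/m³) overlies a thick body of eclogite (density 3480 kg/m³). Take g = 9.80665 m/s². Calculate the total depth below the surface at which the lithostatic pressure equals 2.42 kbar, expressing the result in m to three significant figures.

7840 m

Pressure at base of upper layers: 2340×9.80665×2299 = 5.276×10^7 Pa = 0.5276 kbar
Remaining pressure to be supplied by eclogite: 2.420×10^8 − 5.276×10^7 = 1.892×10^8 Pa
Additional depth in eclogite = 1.892×10^8 Pa / (3480 kg/m³ × 9.80665 m/s²) = 5545.3 m
Total depth = 2299 m + 5545.3 m = 7844.3 m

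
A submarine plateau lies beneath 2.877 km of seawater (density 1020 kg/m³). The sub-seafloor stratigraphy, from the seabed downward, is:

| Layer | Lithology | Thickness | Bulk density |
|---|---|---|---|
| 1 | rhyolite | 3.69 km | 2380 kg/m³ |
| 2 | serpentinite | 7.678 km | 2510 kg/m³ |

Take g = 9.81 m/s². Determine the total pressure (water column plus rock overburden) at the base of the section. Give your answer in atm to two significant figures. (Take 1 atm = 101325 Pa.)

seawater: 1020 kg/m³ × 9.81 m/s² × 2877 m = 2.879×10^7 Pa = 284.1 atm
rhyolite: 2380 kg/m³ × 9.81 m/s² × 3690 m = 8.615×10^7 Pa = 850.3 atm
serpentinite: 2510 kg/m³ × 9.81 m/s² × 7678 m = 1.891×10^8 Pa = 1866 atm
Total = 284.1 + 850.3 + 1866 = 3000.2 atm

3000 atm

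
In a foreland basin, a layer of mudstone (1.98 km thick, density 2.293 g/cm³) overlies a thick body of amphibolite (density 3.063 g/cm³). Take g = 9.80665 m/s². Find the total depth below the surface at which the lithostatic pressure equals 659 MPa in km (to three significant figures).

22.4 km

Pressure at base of upper layers: 2293×9.80665×1980 = 4.452×10^7 Pa = 44.52 MPa
Remaining pressure to be supplied by amphibolite: 6.590×10^8 − 4.452×10^7 = 6.145×10^8 Pa
Additional depth in amphibolite = 6.145×10^8 Pa / (3063 kg/m³ × 9.80665 m/s²) = 20457 m
Total depth = 1980 m + 20457 m = 22437 m
= 22.437 km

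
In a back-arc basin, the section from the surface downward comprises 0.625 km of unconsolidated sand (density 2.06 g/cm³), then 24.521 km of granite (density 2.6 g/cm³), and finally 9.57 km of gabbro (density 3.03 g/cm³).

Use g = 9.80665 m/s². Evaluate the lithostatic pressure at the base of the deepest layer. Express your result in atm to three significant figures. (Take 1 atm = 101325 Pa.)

9100 atm

unconsolidated sand: 2060 kg/m³ × 9.80665 m/s² × 625 m = 1.263×10^7 Pa = 124.6 atm
granite: 2600 kg/m³ × 9.80665 m/s² × 24521 m = 6.252×10^8 Pa = 6170 atm
gabbro: 3030 kg/m³ × 9.80665 m/s² × 9570 m = 2.844×10^8 Pa = 2806 atm
Total = 124.6 + 6170 + 2806 = 9101.5 atm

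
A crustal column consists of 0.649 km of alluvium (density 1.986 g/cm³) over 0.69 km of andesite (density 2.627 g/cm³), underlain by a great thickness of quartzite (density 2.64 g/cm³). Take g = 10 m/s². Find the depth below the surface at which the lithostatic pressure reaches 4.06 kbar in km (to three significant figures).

15.5 km

Pressure at base of upper layers: 1986×10×649 + 2627×10×690 = 3.102×10^7 Pa = 0.3102 kbar
Remaining pressure to be supplied by quartzite: 4.060×10^8 − 3.102×10^7 = 3.750×10^8 Pa
Additional depth in quartzite = 3.750×10^8 Pa / (2640 kg/m³ × 10 m/s²) = 14204 m
Total depth = 1339 m + 14204 m = 15543 m
= 15.543 km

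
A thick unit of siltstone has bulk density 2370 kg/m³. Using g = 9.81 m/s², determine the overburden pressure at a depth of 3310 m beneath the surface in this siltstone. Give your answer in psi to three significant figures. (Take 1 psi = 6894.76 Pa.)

11200 psi

siltstone: 2370 kg/m³ × 9.81 m/s² × 3310 m = 7.696×10^7 Pa = 11162 psi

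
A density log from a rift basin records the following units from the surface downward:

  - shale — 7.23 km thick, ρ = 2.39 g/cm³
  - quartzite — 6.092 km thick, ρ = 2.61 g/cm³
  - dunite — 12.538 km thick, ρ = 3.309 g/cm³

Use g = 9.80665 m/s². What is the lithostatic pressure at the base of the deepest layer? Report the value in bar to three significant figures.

7320 bar

shale: 2390 kg/m³ × 9.80665 m/s² × 7230 m = 1.695×10^8 Pa = 1695 bar
quartzite: 2610 kg/m³ × 9.80665 m/s² × 6092 m = 1.559×10^8 Pa = 1559 bar
dunite: 3309 kg/m³ × 9.80665 m/s² × 12538 m = 4.069×10^8 Pa = 4069 bar
Total = 1695 + 1559 + 4069 = 7322.4 bar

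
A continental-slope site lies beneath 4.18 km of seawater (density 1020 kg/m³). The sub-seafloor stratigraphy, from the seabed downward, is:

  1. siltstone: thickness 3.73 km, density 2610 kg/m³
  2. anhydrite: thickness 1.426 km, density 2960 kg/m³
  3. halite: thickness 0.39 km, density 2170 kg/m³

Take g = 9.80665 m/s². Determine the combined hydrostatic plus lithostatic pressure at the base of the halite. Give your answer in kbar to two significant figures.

seawater: 1020 kg/m³ × 9.80665 m/s² × 4180 m = 4.181×10^7 Pa = 0.4181 kbar
siltstone: 2610 kg/m³ × 9.80665 m/s² × 3730 m = 9.547×10^7 Pa = 0.9547 kbar
anhydrite: 2960 kg/m³ × 9.80665 m/s² × 1426 m = 4.139×10^7 Pa = 0.4139 kbar
halite: 2170 kg/m³ × 9.80665 m/s² × 390 m = 8.299×10^6 Pa = 0.08299 kbar
Total = 0.4181 + 0.9547 + 0.4139 + 0.08299 = 1.8698 kbar

1.9 kbar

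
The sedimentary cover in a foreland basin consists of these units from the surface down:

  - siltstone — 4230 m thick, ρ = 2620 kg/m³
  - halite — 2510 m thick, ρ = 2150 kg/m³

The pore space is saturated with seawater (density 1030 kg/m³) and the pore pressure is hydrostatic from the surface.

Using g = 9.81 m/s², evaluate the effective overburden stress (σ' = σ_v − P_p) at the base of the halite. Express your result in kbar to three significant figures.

Overburden (lithostatic) stress σ_v:
siltstone: 2620 kg/m³ × 9.81 m/s² × 4230 m = 1.087×10^8 Pa = 108.7 MPa
halite: 2150 kg/m³ × 9.81 m/s² × 2510 m = 5.294×10^7 Pa = 52.94 MPa
Total = 108.7 + 52.94 = 161.66 MPa
Pore pressure P_p = 1030 kg/m³ × 9.81 m/s² × 6740 m = 6.810×10^7 Pa = 68.10 MPa
Effective stress σ' = σ_v − P_p = 161.7 − 68.10 = 93.557 MPa = 0.93557 kbar

0.936 kbar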